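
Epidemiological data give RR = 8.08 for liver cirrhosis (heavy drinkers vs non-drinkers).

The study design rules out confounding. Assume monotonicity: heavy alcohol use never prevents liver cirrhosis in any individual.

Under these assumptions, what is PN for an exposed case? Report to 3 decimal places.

PN ≈ 0.876

Under exogeneity and monotonicity, PN = (RR − 1) / RR = 1 − 1/RR.
PN = (8.08 − 1) / 8.08 = 7.08 / 8.08 ≈ 0.8762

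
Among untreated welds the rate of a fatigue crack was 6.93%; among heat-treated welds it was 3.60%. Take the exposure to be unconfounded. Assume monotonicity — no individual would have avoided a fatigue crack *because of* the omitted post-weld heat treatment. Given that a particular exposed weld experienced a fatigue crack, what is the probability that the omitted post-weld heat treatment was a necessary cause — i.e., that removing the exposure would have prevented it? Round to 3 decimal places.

p₁ = 0.0693, p₀ = 0.036.
Under exogeneity and monotonicity, PN = (p₁ − p₀) / p₁.
PN = (0.0693 − 0.036) / 0.0693 = 0.0333 / 0.0693 ≈ 0.4805

PN ≈ 0.481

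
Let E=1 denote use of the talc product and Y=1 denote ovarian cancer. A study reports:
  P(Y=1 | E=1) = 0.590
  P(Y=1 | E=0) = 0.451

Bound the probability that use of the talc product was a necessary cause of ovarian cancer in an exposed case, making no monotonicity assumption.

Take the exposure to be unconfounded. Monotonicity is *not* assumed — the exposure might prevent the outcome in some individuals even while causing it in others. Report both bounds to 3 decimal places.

Let p₁ = 0.59, p₀ = 0.451.
Under exogeneity alone the bounds on PN are max{0,(p₁−p₀)/p₁} ≤ PN ≤ min{1,(1−p₀)/p₁}.
  lower = (p₁ − p₀)/p₁ = 0.139 / 0.59 ≈ 0.2356
  upper = min{1, (1 − p₀)/p₁} = 0.549 / 0.59 ≈ 0.9305

0.236 ≤ PN ≤ 0.931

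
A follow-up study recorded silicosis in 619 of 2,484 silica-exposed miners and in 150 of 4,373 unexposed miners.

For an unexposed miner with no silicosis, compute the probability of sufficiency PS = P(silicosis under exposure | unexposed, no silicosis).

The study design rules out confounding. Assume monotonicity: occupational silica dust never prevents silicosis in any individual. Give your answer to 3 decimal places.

p₁ = P(outcome | exposed) = 619/2484 = 0.24919
p₀ = P(outcome | unexposed) = 150/4373 = 0.034301
Under exogeneity and monotonicity, PS = (p₁ − p₀) / (1 − p₀).
PS = (0.24919 − 0.034301) / (1 − 0.034301) = 0.21489 / 0.9657 ≈ 0.2225

PS ≈ 0.223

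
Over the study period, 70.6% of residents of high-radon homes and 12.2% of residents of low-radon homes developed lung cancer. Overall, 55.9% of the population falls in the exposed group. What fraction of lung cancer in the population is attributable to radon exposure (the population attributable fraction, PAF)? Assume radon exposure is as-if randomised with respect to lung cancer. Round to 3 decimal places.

PAF ≈ 0.728

p₁ = 0.706, p₀ = 0.122.
Overall risk P(Y=1) = π·p₁ + (1−π)·p₀ = 0.559×0.706 + 0.441×0.122 = 0.44846.
Under exogeneity, PAF = [P(Y=1) − p₀] / P(Y=1).
PAF = (0.44846 − 0.122) / 0.44846 ≈ 0.7280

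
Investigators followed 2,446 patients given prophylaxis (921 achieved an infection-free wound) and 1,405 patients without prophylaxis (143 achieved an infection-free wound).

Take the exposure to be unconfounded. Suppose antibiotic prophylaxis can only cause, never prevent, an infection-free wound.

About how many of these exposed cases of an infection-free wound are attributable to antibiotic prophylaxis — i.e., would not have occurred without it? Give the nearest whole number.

p₁ = P(outcome | exposed) = 921/2446 = 0.37653
p₀ = P(outcome | unexposed) = 143/1405 = 0.10178
PN = (p₁ − p₀)/p₁ = (0.37653 − 0.10178) / 0.37653 ≈ 0.72969.
Attributable cases ≈ PN × (exposed cases) = 0.72969 × 921 ≈ 672.05.

about 672 cases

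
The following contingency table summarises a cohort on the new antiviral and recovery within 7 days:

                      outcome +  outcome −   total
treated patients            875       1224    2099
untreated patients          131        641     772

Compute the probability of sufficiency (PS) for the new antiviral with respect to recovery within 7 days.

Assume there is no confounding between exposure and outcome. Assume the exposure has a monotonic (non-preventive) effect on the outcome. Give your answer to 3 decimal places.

PS ≈ 0.298

p₁ = P(outcome | exposed) = 875/2099 = 0.41687
p₀ = P(outcome | unexposed) = 131/772 = 0.16969
Under exogeneity and monotonicity, PS = (p₁ − p₀) / (1 − p₀).
PS = (0.41687 − 0.16969) / (1 − 0.16969) = 0.24718 / 0.83031 ≈ 0.2977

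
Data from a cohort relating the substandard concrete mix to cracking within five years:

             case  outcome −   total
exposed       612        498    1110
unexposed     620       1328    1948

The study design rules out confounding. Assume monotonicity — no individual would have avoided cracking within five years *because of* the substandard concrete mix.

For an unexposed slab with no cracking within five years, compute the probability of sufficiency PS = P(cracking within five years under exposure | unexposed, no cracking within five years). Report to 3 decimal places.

p₁ = P(outcome | exposed) = 612/1110 = 0.55135
p₀ = P(outcome | unexposed) = 620/1948 = 0.31828
Under exogeneity and monotonicity, PS = (p₁ − p₀)/(1 − p₀).
PS = (0.55135 − 0.31828) / 0.68172 ≈ 0.3419

PS ≈ 0.342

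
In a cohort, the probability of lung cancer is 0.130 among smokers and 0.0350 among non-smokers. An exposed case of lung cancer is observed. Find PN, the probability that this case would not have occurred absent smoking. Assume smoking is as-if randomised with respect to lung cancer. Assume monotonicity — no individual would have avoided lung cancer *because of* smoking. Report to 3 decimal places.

PN ≈ 0.731

Let p₁ = 0.13, p₀ = 0.035.
Under exogeneity and monotonicity, PN = (p₁ − p₀) / p₁.
PN = (0.13 − 0.035) / 0.13 = 0.095 / 0.13 ≈ 0.7308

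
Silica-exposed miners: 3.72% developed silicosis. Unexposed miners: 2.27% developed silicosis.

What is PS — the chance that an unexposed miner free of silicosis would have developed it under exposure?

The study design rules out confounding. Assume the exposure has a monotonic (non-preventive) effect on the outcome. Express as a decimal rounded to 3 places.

PS ≈ 0.015

p₁ = 0.0372, p₀ = 0.0227.
Under exogeneity and monotonicity, PS = (p₁ − p₀) / (1 − p₀).
PS = (0.0372 − 0.0227) / (1 − 0.0227) = 0.0145 / 0.9773 ≈ 0.0148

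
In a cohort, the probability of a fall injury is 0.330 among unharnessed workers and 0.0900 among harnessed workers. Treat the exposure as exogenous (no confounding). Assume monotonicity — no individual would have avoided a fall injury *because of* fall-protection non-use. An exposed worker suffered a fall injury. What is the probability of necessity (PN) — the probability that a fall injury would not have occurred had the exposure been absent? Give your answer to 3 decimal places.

PN ≈ 0.727

Let p₁ = 0.33, p₀ = 0.09.
Under exogeneity and monotonicity, PN = (p₁ − p₀) / p₁.
PN = (0.33 − 0.09) / 0.33 = 0.24 / 0.33 ≈ 0.7273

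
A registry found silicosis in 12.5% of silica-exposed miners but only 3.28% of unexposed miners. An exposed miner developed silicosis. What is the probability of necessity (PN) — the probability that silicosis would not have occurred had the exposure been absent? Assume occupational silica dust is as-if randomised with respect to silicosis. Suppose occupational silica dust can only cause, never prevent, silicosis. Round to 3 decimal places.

PN ≈ 0.738

p₁ = 0.125, p₀ = 0.0328.
Under exogeneity and monotonicity, PN = (p₁ − p₀) / p₁.
PN = (0.125 − 0.0328) / 0.125 = 0.0922 / 0.125 ≈ 0.7376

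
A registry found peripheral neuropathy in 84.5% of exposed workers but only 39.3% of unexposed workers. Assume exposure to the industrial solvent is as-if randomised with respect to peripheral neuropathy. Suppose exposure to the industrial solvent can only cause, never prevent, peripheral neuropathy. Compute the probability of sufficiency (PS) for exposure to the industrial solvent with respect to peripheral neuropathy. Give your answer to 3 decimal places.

PS ≈ 0.745

p₁ = 0.845, p₀ = 0.393.
Under exogeneity and monotonicity, PS = (p₁ − p₀) / (1 − p₀).
PS = (0.845 − 0.393) / (1 − 0.393) = 0.452 / 0.607 ≈ 0.7446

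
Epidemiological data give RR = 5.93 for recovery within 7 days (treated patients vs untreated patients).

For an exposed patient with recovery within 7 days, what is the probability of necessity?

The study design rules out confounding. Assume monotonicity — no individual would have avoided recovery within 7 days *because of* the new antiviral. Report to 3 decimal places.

PN ≈ 0.831

Under exogeneity and monotonicity, PN = (RR − 1) / RR = 1 − 1/RR.
PN = (5.93 − 1) / 5.93 = 4.93 / 5.93 ≈ 0.8314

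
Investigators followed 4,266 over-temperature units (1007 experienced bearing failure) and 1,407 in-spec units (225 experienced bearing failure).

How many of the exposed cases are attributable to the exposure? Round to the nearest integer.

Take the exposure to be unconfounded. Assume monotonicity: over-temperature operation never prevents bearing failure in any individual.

p₁ = P(outcome | exposed) = 1007/4266 = 0.23605
p₀ = P(outcome | unexposed) = 225/1407 = 0.15991
PN = (p₁ − p₀)/p₁ = (0.23605 − 0.15991) / 0.23605 ≈ 0.32255.
Attributable cases ≈ PN × (exposed cases) = 0.32255 × 1007 ≈ 324.80.

about 325 cases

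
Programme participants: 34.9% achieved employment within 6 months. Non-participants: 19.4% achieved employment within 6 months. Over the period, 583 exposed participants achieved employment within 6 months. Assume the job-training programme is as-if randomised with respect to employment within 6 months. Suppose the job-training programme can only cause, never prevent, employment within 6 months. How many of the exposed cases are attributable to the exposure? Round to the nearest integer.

about 259 cases

p₁ = 0.349, p₀ = 0.194.
PN = (p₁ − p₀)/p₁ = (0.349 − 0.194) / 0.349 ≈ 0.44413.
Attributable cases ≈ PN × (exposed cases) = 0.44413 × 583 ≈ 258.93.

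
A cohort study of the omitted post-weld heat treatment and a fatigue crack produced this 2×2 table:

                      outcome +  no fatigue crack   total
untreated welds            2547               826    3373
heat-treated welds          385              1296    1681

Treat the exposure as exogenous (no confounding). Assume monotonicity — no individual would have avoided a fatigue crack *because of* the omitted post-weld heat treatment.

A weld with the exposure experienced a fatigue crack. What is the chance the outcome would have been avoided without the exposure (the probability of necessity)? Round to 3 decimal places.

PN ≈ 0.697

p₁ = P(outcome | exposed) = 2547/3373 = 0.75511
p₀ = P(outcome | unexposed) = 385/1681 = 0.22903
Under exogeneity and monotonicity, PN = (p₁ − p₀) / p₁.
PN = (0.75511 − 0.22903) / 0.75511 = 0.52608 / 0.75511 ≈ 0.6967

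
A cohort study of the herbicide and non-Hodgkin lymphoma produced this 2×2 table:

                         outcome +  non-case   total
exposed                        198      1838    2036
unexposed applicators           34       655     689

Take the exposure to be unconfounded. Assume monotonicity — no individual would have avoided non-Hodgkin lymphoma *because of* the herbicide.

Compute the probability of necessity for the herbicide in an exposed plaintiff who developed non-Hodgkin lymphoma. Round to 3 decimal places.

p₁ = P(outcome | exposed) = 198/2036 = 0.09725
p₀ = P(outcome | unexposed) = 34/689 = 0.049347
Under exogeneity and monotonicity, PN = (p₁ − p₀) / p₁.
PN = (0.09725 − 0.049347) / 0.09725 = 0.047903 / 0.09725 ≈ 0.4926

PN ≈ 0.493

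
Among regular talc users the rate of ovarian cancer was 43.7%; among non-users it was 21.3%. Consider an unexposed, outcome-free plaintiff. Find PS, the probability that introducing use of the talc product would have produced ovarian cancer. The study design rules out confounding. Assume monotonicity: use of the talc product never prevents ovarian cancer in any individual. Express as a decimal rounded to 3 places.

PS ≈ 0.285

p₁ = 0.437, p₀ = 0.213.
Under exogeneity and monotonicity, PS = (p₁ − p₀) / (1 − p₀).
PS = (0.437 − 0.213) / (1 − 0.213) = 0.224 / 0.787 ≈ 0.2846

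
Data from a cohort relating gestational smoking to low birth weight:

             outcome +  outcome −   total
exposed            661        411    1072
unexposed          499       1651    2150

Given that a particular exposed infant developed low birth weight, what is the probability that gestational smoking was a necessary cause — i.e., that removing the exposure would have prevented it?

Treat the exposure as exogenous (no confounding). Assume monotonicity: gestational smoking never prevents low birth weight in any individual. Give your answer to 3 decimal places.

PN ≈ 0.624

p₁ = P(outcome | exposed) = 661/1072 = 0.6166
p₀ = P(outcome | unexposed) = 499/2150 = 0.23209
Under exogeneity and monotonicity, PN = (p₁ − p₀) / p₁.
PN = (0.6166 − 0.23209) / 0.6166 = 0.38451 / 0.6166 ≈ 0.6236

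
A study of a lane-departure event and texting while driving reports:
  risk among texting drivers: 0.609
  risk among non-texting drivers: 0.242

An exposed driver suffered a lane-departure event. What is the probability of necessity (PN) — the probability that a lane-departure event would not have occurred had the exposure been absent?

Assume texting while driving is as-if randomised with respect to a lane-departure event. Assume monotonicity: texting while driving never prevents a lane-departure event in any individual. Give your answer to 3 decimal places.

Let p₁ = 0.609, p₀ = 0.242.
Under exogeneity and monotonicity, PN = (p₁ − p₀) / p₁.
PN = (0.609 − 0.242) / 0.609 = 0.367 / 0.609 ≈ 0.6026

PN ≈ 0.603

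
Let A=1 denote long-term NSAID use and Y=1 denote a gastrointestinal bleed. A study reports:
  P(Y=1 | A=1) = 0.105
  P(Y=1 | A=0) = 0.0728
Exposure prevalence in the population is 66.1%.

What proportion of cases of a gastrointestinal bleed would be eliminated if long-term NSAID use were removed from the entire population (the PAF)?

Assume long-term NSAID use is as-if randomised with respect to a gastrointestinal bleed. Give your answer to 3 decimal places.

PAF ≈ 0.226

Let p₁ = 0.105, p₀ = 0.0728.
Overall risk P(Y=1) = π·p₁ + (1−π)·p₀ = 0.661×0.105 + 0.339×0.0728 = 0.094084.
Under exogeneity, PAF = [P(Y=1) − p₀] / P(Y=1).
PAF = (0.094084 − 0.0728) / 0.094084 ≈ 0.2262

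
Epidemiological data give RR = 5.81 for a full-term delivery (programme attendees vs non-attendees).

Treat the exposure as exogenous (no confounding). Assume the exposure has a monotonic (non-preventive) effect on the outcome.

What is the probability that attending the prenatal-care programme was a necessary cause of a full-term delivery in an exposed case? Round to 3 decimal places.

PN ≈ 0.828

Under exogeneity and monotonicity, PN = (RR − 1) / RR = 1 − 1/RR.
PN = (5.81 − 1) / 5.81 = 4.81 / 5.81 ≈ 0.8279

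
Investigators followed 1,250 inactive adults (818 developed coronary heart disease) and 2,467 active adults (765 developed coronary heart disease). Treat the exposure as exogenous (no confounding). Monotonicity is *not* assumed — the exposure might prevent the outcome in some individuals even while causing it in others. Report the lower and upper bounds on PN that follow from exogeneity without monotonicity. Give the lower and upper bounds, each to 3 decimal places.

p₁ = P(outcome | exposed) = 818/1250 = 0.6544
p₀ = P(outcome | unexposed) = 765/2467 = 0.31009
Under exogeneity alone the bounds on PN are max{0,(p₁−p₀)/p₁} ≤ PN ≤ min{1,(1−p₀)/p₁}.
  lower = (p₁ − p₀)/p₁ = 0.34431 / 0.6544 ≈ 0.5261
  upper = min{1, (1 − p₀)/p₁} = 0.68991 / 0.6544 ≈ 1.0543 → capped at 1

0.526 ≤ PN ≤ 1.000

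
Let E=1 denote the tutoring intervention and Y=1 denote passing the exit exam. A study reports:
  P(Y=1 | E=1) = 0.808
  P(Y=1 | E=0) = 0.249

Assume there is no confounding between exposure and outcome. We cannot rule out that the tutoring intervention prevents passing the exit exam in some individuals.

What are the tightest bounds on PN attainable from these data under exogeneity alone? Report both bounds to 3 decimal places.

Let p₁ = 0.808, p₀ = 0.249.
Under exogeneity alone the bounds on PN are max{0,(p₁−p₀)/p₁} ≤ PN ≤ min{1,(1−p₀)/p₁}.
  lower = (p₁ − p₀)/p₁ = 0.559 / 0.808 ≈ 0.6918
  upper = min{1, (1 − p₀)/p₁} = 0.751 / 0.808 ≈ 0.9295

0.692 ≤ PN ≤ 0.929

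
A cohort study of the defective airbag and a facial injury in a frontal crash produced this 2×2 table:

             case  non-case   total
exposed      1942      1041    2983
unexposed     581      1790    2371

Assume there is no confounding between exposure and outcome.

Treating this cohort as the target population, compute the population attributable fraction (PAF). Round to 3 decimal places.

p₁ = P(outcome | exposed) = 1942/2983 = 0.65102
p₀ = P(outcome | unexposed) = 581/2371 = 0.24504
Exposure prevalence π = 2983/5354 = 0.55715; overall risk P(Y=1) = 0.47124.
Under exogeneity, PAF = [P(Y=1) − p₀]/P(Y=1).
PAF = (0.47124 − 0.24504) / 0.47124 ≈ 0.4800

PAF ≈ 0.480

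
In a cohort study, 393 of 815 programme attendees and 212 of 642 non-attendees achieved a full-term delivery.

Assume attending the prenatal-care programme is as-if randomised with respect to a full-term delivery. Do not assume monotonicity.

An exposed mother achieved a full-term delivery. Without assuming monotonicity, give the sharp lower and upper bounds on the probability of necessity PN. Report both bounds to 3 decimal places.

p₁ = P(outcome | exposed) = 393/815 = 0.48221
p₀ = P(outcome | unexposed) = 212/642 = 0.33022
Under exogeneity alone the bounds on PN are max{0,(p₁−p₀)/p₁} ≤ PN ≤ min{1,(1−p₀)/p₁}.
  lower = (p₁ − p₀)/p₁ = 0.15199 / 0.48221 ≈ 0.3152
  upper = min{1, (1 − p₀)/p₁} = 0.66978 / 0.48221 ≈ 1.3890 → capped at 1

0.315 ≤ PN ≤ 1.000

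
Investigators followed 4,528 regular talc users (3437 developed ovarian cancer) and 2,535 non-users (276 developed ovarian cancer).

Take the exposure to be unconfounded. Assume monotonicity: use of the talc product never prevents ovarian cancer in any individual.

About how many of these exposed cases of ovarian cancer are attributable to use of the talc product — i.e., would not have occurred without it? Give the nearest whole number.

about 2944 cases

p₁ = P(outcome | exposed) = 3437/4528 = 0.75905
p₀ = P(outcome | unexposed) = 276/2535 = 0.10888
PN = (p₁ − p₀)/p₁ = (0.75905 − 0.10888) / 0.75905 ≈ 0.85656.
Attributable cases ≈ PN × (exposed cases) = 0.85656 × 3437 ≈ 2944.01.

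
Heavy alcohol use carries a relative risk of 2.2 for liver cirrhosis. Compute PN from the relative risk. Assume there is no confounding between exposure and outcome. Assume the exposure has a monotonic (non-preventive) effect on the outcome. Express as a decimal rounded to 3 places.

PN ≈ 0.545

Under exogeneity and monotonicity, PN = (RR − 1) / RR = 1 − 1/RR.
PN = (2.2 − 1) / 2.2 = 1.2 / 2.2 ≈ 0.5455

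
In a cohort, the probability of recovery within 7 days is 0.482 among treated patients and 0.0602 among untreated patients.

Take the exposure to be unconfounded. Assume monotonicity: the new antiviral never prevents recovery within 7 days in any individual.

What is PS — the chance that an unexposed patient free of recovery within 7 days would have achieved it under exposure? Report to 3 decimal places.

PS ≈ 0.449

Let p₁ = 0.482, p₀ = 0.0602.
Under exogeneity and monotonicity, PS = (p₁ − p₀) / (1 − p₀).
PS = (0.482 − 0.0602) / (1 − 0.0602) = 0.4218 / 0.9398 ≈ 0.4488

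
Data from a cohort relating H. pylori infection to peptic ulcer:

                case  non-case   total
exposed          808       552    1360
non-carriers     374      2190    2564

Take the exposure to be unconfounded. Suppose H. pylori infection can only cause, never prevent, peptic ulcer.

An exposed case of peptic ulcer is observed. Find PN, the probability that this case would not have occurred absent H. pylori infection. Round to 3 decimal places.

PN ≈ 0.754

p₁ = P(outcome | exposed) = 808/1360 = 0.59412
p₀ = P(outcome | unexposed) = 374/2564 = 0.14587
Under exogeneity and monotonicity, PN = (p₁ − p₀) / p₁.
PN = (0.59412 − 0.14587) / 0.59412 = 0.44825 / 0.59412 ≈ 0.7545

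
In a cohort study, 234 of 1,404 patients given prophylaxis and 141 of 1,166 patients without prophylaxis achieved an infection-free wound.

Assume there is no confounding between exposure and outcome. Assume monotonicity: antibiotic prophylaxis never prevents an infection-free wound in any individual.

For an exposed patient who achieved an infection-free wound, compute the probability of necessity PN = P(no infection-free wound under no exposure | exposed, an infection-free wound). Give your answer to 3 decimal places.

p₁ = P(outcome | exposed) = 234/1404 = 0.16667
p₀ = P(outcome | unexposed) = 141/1166 = 0.12093
Under exogeneity and monotonicity, PN = (p₁ − p₀) / p₁.
PN = (0.16667 − 0.12093) / 0.16667 = 0.04574 / 0.16667 ≈ 0.2744

PN ≈ 0.274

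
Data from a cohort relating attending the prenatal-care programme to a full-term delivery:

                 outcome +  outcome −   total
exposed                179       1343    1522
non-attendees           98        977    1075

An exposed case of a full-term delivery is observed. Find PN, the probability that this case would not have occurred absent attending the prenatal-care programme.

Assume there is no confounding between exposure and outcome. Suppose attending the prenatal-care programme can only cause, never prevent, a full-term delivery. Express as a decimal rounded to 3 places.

p₁ = P(outcome | exposed) = 179/1522 = 0.11761
p₀ = P(outcome | unexposed) = 98/1075 = 0.091163
Under exogeneity and monotonicity, PN = (p₁ − p₀) / p₁.
PN = (0.11761 − 0.091163) / 0.11761 = 0.026446 / 0.11761 ≈ 0.2249

PN ≈ 0.225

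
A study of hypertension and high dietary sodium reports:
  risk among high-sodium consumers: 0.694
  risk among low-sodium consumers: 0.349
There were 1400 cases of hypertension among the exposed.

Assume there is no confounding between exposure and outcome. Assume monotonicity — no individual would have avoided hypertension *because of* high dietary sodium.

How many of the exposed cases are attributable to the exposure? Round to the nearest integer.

Let p₁ = 0.694, p₀ = 0.349.
PN = (p₁ − p₀)/p₁ = (0.694 − 0.349) / 0.694 ≈ 0.49712.
Attributable cases ≈ PN × (exposed cases) = 0.49712 × 1400 ≈ 695.97.

about 696 cases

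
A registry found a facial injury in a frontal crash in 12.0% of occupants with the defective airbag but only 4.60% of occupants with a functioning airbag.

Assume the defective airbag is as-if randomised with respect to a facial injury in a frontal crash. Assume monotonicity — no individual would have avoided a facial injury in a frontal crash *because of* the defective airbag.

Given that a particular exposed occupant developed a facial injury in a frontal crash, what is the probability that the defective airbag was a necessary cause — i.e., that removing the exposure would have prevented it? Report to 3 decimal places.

p₁ = 0.12, p₀ = 0.046.
Under exogeneity and monotonicity, PN = (p₁ − p₀) / p₁.
PN = (0.12 − 0.046) / 0.12 = 0.074 / 0.12 ≈ 0.6167

PN ≈ 0.617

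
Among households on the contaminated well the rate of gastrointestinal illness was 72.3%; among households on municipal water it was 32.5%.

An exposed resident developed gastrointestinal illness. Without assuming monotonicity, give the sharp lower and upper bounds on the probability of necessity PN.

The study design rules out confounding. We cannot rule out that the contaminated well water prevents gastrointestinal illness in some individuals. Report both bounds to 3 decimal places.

0.550 ≤ PN ≤ 0.934

p₁ = 0.723, p₀ = 0.325.
Under exogeneity alone the bounds on PN are max{0,(p₁−p₀)/p₁} ≤ PN ≤ min{1,(1−p₀)/p₁}.
  lower = (p₁ − p₀)/p₁ = 0.398 / 0.723 ≈ 0.5505
  upper = min{1, (1 − p₀)/p₁} = 0.675 / 0.723 ≈ 0.9336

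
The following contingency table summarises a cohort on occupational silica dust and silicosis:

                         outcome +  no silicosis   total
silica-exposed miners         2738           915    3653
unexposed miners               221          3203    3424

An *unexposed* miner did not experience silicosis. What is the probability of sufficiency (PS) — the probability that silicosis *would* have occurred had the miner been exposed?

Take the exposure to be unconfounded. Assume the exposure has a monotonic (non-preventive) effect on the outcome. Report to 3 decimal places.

PS ≈ 0.732

p₁ = P(outcome | exposed) = 2738/3653 = 0.74952
p₀ = P(outcome | unexposed) = 221/3424 = 0.064544
Under exogeneity and monotonicity, PS = (p₁ − p₀) / (1 − p₀).
PS = (0.74952 − 0.064544) / (1 − 0.064544) = 0.68498 / 0.93546 ≈ 0.7322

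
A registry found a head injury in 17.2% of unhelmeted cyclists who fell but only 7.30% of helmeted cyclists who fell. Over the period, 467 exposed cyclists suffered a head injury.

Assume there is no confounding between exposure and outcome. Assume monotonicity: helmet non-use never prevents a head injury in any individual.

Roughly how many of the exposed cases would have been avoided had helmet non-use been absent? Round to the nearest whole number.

p₁ = 0.172, p₀ = 0.073.
PN = (p₁ − p₀)/p₁ = (0.172 − 0.073) / 0.172 ≈ 0.57558.
Attributable cases ≈ PN × (exposed cases) = 0.57558 × 467 ≈ 268.80.

about 269 cases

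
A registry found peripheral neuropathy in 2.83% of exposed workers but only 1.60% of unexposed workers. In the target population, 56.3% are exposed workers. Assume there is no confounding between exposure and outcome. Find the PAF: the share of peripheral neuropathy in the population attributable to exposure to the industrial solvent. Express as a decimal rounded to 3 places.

p₁ = 0.0283, p₀ = 0.016.
Overall risk P(Y=1) = π·p₁ + (1−π)·p₀ = 0.563×0.0283 + 0.437×0.016 = 0.022925.
Under exogeneity, PAF = [P(Y=1) − p₀] / P(Y=1).
PAF = (0.022925 − 0.016) / 0.022925 ≈ 0.3021

PAF ≈ 0.302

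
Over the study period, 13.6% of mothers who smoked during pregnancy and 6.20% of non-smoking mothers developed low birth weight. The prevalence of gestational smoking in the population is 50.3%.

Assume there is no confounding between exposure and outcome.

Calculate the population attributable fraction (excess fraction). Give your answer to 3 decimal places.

PAF ≈ 0.375

p₁ = 0.136, p₀ = 0.062.
Overall risk P(Y=1) = π·p₁ + (1−π)·p₀ = 0.503×0.136 + 0.497×0.062 = 0.099222.
Under exogeneity, PAF = [P(Y=1) − p₀] / P(Y=1).
PAF = (0.099222 − 0.062) / 0.099222 ≈ 0.3751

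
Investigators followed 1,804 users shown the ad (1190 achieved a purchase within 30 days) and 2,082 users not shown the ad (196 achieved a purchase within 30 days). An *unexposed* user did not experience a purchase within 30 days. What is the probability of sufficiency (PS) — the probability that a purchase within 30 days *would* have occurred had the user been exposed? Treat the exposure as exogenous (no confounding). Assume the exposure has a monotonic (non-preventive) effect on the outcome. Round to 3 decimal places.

PS ≈ 0.624

p₁ = P(outcome | exposed) = 1190/1804 = 0.65965
p₀ = P(outcome | unexposed) = 196/2082 = 0.09414
Under exogeneity and monotonicity, PS = (p₁ − p₀) / (1 − p₀).
PS = (0.65965 − 0.09414) / (1 − 0.09414) = 0.5655 / 0.90586 ≈ 0.6243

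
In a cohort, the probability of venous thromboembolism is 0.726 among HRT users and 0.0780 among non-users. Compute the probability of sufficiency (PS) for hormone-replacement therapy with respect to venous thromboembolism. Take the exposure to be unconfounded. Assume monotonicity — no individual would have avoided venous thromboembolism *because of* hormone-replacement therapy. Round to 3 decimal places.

PS ≈ 0.703

Let p₁ = 0.726, p₀ = 0.078.
Under exogeneity and monotonicity, PS = (p₁ − p₀) / (1 − p₀).
PS = (0.726 − 0.078) / (1 − 0.078) = 0.648 / 0.922 ≈ 0.7028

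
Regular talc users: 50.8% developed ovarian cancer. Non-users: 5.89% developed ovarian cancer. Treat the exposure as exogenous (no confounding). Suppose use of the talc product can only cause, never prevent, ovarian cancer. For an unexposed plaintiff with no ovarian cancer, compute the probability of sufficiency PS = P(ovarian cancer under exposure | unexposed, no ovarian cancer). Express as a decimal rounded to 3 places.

p₁ = 0.508, p₀ = 0.0589.
Under exogeneity and monotonicity, PS = (p₁ − p₀) / (1 − p₀).
PS = (0.508 − 0.0589) / (1 − 0.0589) = 0.4491 / 0.9411 ≈ 0.4772

PS ≈ 0.477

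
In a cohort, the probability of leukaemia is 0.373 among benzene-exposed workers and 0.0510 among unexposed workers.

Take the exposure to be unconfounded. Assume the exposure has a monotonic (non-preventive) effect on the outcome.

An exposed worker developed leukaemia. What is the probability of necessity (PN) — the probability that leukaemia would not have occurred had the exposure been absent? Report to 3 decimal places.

PN ≈ 0.863

Let p₁ = 0.373, p₀ = 0.051.
Under exogeneity and monotonicity, PN = (p₁ − p₀) / p₁.
PN = (0.373 − 0.051) / 0.373 = 0.322 / 0.373 ≈ 0.8633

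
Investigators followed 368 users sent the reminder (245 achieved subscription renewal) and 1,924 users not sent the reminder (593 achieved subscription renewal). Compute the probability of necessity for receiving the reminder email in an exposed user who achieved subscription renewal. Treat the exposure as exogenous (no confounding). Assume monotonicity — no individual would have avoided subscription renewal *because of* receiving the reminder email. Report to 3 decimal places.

p₁ = P(outcome | exposed) = 245/368 = 0.66576
p₀ = P(outcome | unexposed) = 593/1924 = 0.30821
Under exogeneity and monotonicity, PN = (p₁ − p₀) / p₁.
PN = (0.66576 − 0.30821) / 0.66576 = 0.35755 / 0.66576 ≈ 0.5371

PN ≈ 0.537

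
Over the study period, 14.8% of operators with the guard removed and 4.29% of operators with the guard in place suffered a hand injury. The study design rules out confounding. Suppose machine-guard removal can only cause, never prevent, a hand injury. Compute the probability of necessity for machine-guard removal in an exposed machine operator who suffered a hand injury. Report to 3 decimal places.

p₁ = 0.148, p₀ = 0.0429.
Under exogeneity and monotonicity, PN = (p₁ − p₀) / p₁.
PN = (0.148 − 0.0429) / 0.148 = 0.1051 / 0.148 ≈ 0.7101

PN ≈ 0.710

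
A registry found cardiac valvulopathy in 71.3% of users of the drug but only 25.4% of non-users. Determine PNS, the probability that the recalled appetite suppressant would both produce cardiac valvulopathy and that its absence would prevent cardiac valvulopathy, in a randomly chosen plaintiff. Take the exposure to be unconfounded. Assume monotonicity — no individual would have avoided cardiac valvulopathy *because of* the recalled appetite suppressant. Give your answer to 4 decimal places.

p₁ = 0.713, p₀ = 0.254.
Under exogeneity and monotonicity, PNS = p₁ − p₀.
PNS = 0.713 − 0.254 = 0.459

PNS ≈ 0.4590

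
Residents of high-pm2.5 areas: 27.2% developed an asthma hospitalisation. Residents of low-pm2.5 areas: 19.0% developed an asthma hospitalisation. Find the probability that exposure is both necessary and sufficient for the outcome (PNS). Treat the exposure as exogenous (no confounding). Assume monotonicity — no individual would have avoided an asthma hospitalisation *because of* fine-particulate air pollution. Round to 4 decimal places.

PNS ≈ 0.0820

p₁ = 0.272, p₀ = 0.19.
Under exogeneity and monotonicity, PNS = p₁ − p₀.
PNS = 0.272 − 0.19 = 0.082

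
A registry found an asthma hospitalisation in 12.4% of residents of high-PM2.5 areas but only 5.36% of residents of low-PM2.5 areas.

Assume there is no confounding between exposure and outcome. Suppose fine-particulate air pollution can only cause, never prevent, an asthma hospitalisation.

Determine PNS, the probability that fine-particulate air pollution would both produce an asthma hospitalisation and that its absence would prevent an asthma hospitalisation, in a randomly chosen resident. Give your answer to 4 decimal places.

PNS ≈ 0.0704

p₁ = 0.124, p₀ = 0.0536.
Under exogeneity and monotonicity, PNS = p₁ − p₀.
PNS = 0.124 − 0.0536 = 0.0704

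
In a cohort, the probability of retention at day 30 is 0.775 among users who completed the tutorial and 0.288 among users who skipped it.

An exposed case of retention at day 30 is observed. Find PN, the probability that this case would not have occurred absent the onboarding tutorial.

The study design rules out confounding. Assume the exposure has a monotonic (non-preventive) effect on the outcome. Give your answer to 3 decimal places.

PN ≈ 0.628

Let p₁ = 0.775, p₀ = 0.288.
Under exogeneity and monotonicity, PN = (p₁ − p₀) / p₁.
PN = (0.775 − 0.288) / 0.775 = 0.487 / 0.775 ≈ 0.6284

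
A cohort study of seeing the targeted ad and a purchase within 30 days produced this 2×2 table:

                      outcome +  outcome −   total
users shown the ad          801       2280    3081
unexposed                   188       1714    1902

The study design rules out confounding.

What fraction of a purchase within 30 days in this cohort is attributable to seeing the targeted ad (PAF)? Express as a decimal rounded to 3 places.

p₁ = P(outcome | exposed) = 801/3081 = 0.25998
p₀ = P(outcome | unexposed) = 188/1902 = 0.098843
Exposure prevalence π = 3081/4983 = 0.6183; overall risk P(Y=1) = 0.19847.
Under exogeneity, PAF = [P(Y=1) − p₀]/P(Y=1).
PAF = (0.19847 − 0.098843) / 0.19847 ≈ 0.5020

PAF ≈ 0.502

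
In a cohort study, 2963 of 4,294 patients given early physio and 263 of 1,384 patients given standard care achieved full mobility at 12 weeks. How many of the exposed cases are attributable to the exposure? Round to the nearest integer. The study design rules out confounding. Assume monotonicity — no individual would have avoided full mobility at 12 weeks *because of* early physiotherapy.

p₁ = P(outcome | exposed) = 2963/4294 = 0.69003
p₀ = P(outcome | unexposed) = 263/1384 = 0.19003
PN = (p₁ − p₀)/p₁ = (0.69003 − 0.19003) / 0.69003 ≈ 0.72461.
Attributable cases ≈ PN × (exposed cases) = 0.72461 × 2963 ≈ 2147.02.

about 2147 cases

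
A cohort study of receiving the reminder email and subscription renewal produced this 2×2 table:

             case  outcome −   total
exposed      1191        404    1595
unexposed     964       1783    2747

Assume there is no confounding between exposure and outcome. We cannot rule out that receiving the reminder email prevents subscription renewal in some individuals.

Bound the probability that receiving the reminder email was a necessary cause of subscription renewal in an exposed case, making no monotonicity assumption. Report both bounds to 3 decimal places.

p₁ = P(outcome | exposed) = 1191/1595 = 0.74671
p₀ = P(outcome | unexposed) = 964/2747 = 0.35093
Under exogeneity alone the bounds on PN are max{0,(p₁−p₀)/p₁} ≤ PN ≤ min{1,(1−p₀)/p₁}.
  lower = (p₁ − p₀)/p₁ = 0.39578 / 0.74671 ≈ 0.5300
  upper = min{1, (1 − p₀)/p₁} = 0.64907 / 0.74671 ≈ 0.8692

0.530 ≤ PN ≤ 0.869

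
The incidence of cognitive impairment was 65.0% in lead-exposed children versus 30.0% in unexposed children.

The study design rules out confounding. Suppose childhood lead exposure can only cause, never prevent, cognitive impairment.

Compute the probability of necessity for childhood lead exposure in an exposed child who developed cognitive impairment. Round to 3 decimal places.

p₁ = 0.65, p₀ = 0.3.
Under exogeneity and monotonicity, PN = (p₁ − p₀) / p₁.
PN = (0.65 − 0.3) / 0.65 = 0.35 / 0.65 ≈ 0.5385

PN ≈ 0.538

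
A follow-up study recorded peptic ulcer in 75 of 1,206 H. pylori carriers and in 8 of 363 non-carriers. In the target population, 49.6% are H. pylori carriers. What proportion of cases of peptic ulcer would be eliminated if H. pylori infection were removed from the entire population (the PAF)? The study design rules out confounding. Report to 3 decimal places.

PAF ≈ 0.475

p₁ = P(outcome | exposed) = 75/1206 = 0.062189
p₀ = P(outcome | unexposed) = 8/363 = 0.022039
Overall risk P(Y=1) = π·p₁ + (1−π)·p₀ = 0.496×0.062189 + 0.504×0.022039 = 0.041953.
Under exogeneity, PAF = [P(Y=1) − p₀] / P(Y=1).
PAF = (0.041953 − 0.022039) / 0.041953 ≈ 0.4747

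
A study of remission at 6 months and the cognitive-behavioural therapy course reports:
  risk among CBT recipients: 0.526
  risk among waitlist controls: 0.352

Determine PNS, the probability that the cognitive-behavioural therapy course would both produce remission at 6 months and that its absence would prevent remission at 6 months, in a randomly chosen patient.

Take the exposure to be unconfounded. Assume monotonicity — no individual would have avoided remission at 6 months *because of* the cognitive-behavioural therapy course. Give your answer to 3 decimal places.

PNS ≈ 0.174

Let p₁ = 0.526, p₀ = 0.352.
Under exogeneity and monotonicity, PNS = p₁ − p₀.
PNS = 0.526 − 0.352 = 0.174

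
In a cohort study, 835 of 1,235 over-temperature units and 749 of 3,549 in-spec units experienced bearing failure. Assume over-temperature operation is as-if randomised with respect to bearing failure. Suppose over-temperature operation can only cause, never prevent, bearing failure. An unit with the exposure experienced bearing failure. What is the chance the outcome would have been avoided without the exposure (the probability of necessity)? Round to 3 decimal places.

p₁ = P(outcome | exposed) = 835/1235 = 0.67611
p₀ = P(outcome | unexposed) = 749/3549 = 0.21105
Under exogeneity and monotonicity, PN = (p₁ − p₀) / p₁.
PN = (0.67611 − 0.21105) / 0.67611 = 0.46507 / 0.67611 ≈ 0.6879

PN ≈ 0.688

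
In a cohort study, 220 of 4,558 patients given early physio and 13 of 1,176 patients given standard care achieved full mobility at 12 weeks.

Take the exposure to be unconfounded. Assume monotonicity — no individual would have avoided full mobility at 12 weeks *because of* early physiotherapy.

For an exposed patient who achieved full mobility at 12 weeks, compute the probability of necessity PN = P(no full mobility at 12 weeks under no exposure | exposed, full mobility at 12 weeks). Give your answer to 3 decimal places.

p₁ = P(outcome | exposed) = 220/4558 = 0.048267
p₀ = P(outcome | unexposed) = 13/1176 = 0.011054
Under exogeneity and monotonicity, PN = (p₁ − p₀) / p₁.
PN = (0.048267 − 0.011054) / 0.048267 = 0.037212 / 0.048267 ≈ 0.7710

PN ≈ 0.771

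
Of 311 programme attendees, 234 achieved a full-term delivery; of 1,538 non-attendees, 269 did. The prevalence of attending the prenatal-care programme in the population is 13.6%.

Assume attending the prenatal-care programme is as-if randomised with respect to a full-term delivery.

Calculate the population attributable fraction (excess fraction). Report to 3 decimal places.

p₁ = P(outcome | exposed) = 234/311 = 0.75241
p₀ = P(outcome | unexposed) = 269/1538 = 0.1749
Overall risk P(Y=1) = π·p₁ + (1−π)·p₀ = 0.136×0.75241 + 0.864×0.1749 = 0.25344.
Under exogeneity, PAF = [P(Y=1) − p₀] / P(Y=1).
PAF = (0.25344 − 0.1749) / 0.25344 ≈ 0.3099

PAF ≈ 0.310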